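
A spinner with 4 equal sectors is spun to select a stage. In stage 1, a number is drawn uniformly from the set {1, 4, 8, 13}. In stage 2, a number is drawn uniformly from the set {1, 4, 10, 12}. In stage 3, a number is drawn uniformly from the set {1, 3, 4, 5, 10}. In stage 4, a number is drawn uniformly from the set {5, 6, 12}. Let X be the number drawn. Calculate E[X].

E[X | stage 1] = (1+4+8+13)/4 = 13/2.
E[X | stage 2] = (1+4+10+12)/4 = 27/4.
E[X | stage 3] = (1+3+4+5+10)/5 = 23/5.
E[X | stage 4] = (5+6+12)/3 = 23/3.
By the law of total expectation,
E[X] = (1/4)·(13/2) + (1/4)·(27/4) + (1/4)·(23/5) + (1/4)·(23/3) = 1531/240.

1531/240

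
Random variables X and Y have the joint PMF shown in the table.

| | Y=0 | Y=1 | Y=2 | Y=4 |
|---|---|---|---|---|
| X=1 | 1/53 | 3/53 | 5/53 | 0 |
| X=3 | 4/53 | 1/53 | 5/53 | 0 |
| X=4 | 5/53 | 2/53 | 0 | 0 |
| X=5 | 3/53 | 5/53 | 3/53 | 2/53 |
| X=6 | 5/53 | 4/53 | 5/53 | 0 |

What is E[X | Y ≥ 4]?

P(Y ≥ 4) = 2/53.
Σ X·P over the event = 5·(2/53) = 10/53.
E[X | Y ≥ 4] = (10/53) / (2/53) = 5.

5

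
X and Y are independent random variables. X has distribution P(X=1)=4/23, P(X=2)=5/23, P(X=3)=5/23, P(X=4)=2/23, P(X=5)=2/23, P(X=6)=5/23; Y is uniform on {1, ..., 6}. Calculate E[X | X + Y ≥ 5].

P(X + Y ≥ 5) = 37/46.
Summing X·P(x,y) over outcomes with X + Y ≥ 5 gives 415/138.
E[X | X + Y ≥ 5] = (415/138) / (37/46) = 415/111.

415/111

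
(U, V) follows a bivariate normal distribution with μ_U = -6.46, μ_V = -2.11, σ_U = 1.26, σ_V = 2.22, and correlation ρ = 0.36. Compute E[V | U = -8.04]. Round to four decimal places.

-3.1122

The regression of V on U has slope ρ·σ_V/σ_U and passes through (μ_U, μ_V).
E[V | U=-8.04] = -2.11 + (0.36)·(2.22/1.26)·(-8.04 − (-6.46)) = -2.11 + (0.63429)·(-1.58) = -3.1122.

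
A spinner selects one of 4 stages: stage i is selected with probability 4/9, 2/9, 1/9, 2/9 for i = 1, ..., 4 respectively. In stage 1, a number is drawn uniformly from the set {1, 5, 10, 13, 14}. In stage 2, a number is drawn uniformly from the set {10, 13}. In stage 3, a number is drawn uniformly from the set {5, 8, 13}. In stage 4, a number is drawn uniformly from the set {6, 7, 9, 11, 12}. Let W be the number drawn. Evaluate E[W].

E[W | stage 1] = (1+5+10+13+14)/5 = 43/5.
E[W | stage 2] = (10+13)/2 = 23/2.
E[W | stage 3] = (5+8+13)/3 = 26/3.
E[W | stage 4] = (6+7+9+11+12)/5 = 9.
By the law of total expectation,
E[W] = (4/9)·(43/5) + (2/9)·(23/2) + (1/9)·(26/3) + (2/9)·(9) = 1261/135.

1261/135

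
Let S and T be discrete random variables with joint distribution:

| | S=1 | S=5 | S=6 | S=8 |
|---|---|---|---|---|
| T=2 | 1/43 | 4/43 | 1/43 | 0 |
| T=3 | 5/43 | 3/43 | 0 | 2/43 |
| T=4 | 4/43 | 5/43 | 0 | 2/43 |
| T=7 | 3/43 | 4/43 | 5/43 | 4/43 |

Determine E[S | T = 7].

P(T = 7) = 16/43.
Σ S·P over the event = 1·(3/43) + 5·(4/43) + 6·(5/43) + 8·(4/43) = 85/43.
E[S | T = 7] = (85/43) / (16/43) = 85/16.

85/16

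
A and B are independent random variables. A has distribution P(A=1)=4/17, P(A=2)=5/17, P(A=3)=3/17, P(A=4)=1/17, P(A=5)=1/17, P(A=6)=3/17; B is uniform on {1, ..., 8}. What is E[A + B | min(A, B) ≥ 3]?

P(min(A, B) ≥ 3) = 6/17.
Summing (A+B)·P(x,y) over outcomes with min(A, B) ≥ 3 gives 60/17.
E[A + B | min(A, B) ≥ 3] = (60/17) / (6/17) = 10.

10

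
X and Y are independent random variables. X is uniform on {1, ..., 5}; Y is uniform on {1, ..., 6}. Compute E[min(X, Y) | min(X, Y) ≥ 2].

P(min(X, Y) ≥ 2) = 2/3.
Summing min(X,Y)·P(x,y) over outcomes with min(X, Y) ≥ 2 gives 2.
E[min(X, Y) | min(X, Y) ≥ 2] = (2) / (2/3) = 3.

3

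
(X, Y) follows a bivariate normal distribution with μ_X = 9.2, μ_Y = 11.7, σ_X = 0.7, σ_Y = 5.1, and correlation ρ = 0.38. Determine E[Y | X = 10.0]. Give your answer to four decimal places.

13.9149

E[Y | X=x] = μ_Y + ρ(σ_Y/σ_X)(x − μ_X) for jointly normal variables.
E[Y | X=10.0] = 11.7 + (0.38)·(5.1/0.7)·(10.0 − (9.2)) = 11.7 + (2.7686)·(0.8) = 13.9149.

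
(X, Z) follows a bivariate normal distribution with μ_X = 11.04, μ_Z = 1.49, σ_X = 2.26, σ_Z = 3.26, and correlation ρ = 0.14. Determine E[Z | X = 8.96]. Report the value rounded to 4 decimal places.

For a bivariate normal, E[Z | X=x] = μ_Z + ρ·(σ_Z/σ_X)·(x − μ_X).
E[Z | X=8.96] = 1.49 + (0.14)·(3.26/2.26)·(8.96 − (11.04)) = 1.49 + (0.201947)·(-2.08) = 1.0700.

1.0700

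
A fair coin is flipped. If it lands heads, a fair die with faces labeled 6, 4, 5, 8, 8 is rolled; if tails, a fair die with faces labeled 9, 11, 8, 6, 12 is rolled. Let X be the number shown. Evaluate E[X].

E[X | heads] = (6+4+5+8+8)/5 = 31/5.
E[X | tails] = (9+11+8+6+12)/5 = 46/5.
E[X] = (1/2)·(31/5) + (1/2)·(46/5) = 77/10.

77/10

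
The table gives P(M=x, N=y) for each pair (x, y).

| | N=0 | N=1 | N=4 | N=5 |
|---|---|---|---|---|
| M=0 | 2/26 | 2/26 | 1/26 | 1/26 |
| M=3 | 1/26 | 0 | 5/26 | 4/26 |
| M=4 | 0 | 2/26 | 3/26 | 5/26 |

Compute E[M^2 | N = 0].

P(N = 0) = 3/26.
Σ M^2·P over the event = 0·(2/26) + 9·(1/26) = 9/26.
E[M^2 | N = 0] = (9/26) / (3/26) = 3.

3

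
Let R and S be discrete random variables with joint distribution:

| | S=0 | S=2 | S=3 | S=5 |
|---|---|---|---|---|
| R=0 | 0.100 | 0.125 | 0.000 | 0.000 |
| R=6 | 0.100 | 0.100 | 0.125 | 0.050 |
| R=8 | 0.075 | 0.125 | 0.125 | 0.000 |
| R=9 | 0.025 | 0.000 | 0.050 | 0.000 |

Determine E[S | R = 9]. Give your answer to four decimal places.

P(R = 9) = 0.075.
Summing S·P(R=x,S=y) over the conditioning event gives 0.150.
E[S | R = 9] = (0.150) / (0.075) = 2.0000.

2.0000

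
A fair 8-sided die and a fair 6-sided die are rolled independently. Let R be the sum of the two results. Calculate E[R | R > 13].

P(R > 13) = 1/48.
Σ over the event: 14·1/48 = 7/24.
E[R | R > 13] = (7/24) / (1/48) = 14.

14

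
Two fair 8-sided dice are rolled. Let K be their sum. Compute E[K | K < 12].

376/49

P(K < 12) = 49/64.
E[K | K < 12] = (47/8) / (49/64) = 376/49.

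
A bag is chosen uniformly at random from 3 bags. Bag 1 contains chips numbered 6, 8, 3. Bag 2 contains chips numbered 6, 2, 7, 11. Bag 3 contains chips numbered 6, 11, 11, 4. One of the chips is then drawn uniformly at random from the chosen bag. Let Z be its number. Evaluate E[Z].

E[Z | bag 1] = (6+8+3)/3 = 17/3.
E[Z | bag 2] = (6+2+7+11)/4 = 13/2.
E[Z | bag 3] = (6+11+11+4)/4 = 8.
E[Z] = (1/3)·(17/3) + (1/3)·(13/2) + (1/3)·(8) = 121/18.

121/18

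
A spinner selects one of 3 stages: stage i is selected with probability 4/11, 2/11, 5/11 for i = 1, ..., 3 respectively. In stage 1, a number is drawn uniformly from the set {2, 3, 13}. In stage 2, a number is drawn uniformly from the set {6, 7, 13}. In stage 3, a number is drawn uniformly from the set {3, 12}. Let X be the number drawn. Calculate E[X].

43/6

E[X | stage 1] = (2+3+13)/3 = 6.
E[X | stage 2] = (6+7+13)/3 = 26/3.
E[X | stage 3] = (3+12)/2 = 15/2.
By the law of total expectation,
E[X] = (4/11)·(6) + (2/11)·(26/3) + (5/11)·(15/2) = 43/6.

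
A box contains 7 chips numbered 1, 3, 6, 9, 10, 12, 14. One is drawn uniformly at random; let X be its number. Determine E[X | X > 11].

13

P(X > 11) = 2/7.
Σ over the event: 12·1/7 + 14·1/7 = 26/7.
E[X | X > 11] = (26/7) / (2/7) = 13.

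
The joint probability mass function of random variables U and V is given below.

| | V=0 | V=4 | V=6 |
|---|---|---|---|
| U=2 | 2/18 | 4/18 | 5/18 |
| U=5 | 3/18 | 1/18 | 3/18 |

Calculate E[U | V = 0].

19/5

P(V = 0) = 5/18.
Summing U·P(U=x,V=y) over the conditioning event gives 19/18.
E[U | V = 0] = (19/18) / (5/18) = 19/5.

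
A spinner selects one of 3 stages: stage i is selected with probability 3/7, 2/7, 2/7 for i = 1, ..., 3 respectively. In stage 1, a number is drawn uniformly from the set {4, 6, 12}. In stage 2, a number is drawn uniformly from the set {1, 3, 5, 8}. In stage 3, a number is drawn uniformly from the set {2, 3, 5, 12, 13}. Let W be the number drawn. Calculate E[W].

E[W | stage 1] = (4+6+12)/3 = 22/3.
E[W | stage 2] = (1+3+5+8)/4 = 17/4.
E[W | stage 3] = (2+3+5+12+13)/5 = 7.
E[W] = (3/7)·(22/3) + (2/7)·(17/4) + (2/7)·(7) = 89/14.

89/14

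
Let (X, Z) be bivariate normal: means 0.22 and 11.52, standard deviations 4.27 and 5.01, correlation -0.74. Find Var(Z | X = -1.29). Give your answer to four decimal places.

Var(Z | X=x) = (1 − ρ²)·σ_Z².
Var(Z | X=-1.29) = (5.01)²·(1 − (-0.74)²) = 25.1001·0.4524 = 11.3553.

11.3553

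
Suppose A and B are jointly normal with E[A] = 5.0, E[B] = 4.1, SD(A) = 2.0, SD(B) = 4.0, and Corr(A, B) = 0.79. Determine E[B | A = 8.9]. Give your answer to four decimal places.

E[B | A=x] = μ_B + ρ(σ_B/σ_A)(x − μ_A) for jointly normal variables.
E[B | A=8.9] = 4.1 + (0.79)·(4.0/2.0)·(8.9 − (5.0)) = 4.1 + (1.58)·(3.9) = 10.2620.

10.2620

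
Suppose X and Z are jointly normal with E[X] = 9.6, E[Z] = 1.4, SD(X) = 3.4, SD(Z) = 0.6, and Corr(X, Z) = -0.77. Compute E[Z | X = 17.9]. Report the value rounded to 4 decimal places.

0.2722

For a bivariate normal, E[Z | X=x] = μ_Z + ρ·(σ_Z/σ_X)·(x − μ_X).
E[Z | X=17.9] = 1.4 + (-0.77)·(0.6/3.4)·(17.9 − (9.6)) = 1.4 + (-0.13588)·(8.3) = 0.2722.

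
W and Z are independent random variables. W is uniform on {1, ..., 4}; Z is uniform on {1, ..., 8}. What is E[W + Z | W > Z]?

P(W > Z) = 3/16.
Summing (W+Z)·P(x,y) over outcomes with W > Z gives 15/16.
E[W + Z | W > Z] = (15/16) / (3/16) = 5.

5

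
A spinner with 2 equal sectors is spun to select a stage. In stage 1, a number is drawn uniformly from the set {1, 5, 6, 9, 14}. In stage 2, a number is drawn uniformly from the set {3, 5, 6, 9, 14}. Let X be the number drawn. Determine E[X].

E[X | stage 1] = (1+5+6+9+14)/5 = 7.
E[X | stage 2] = (3+5+6+9+14)/5 = 37/5.
E[X] = (1/2)·(7) + (1/2)·(37/5) = 36/5.

36/5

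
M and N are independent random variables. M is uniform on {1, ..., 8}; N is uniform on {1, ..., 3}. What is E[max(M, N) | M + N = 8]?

6

Outcomes with M + N = 8: (5,3), (6,2), (7,1), each with probability 1/24.
E[max(M, N) | M + N = 8] = (5 + 6 + 7) / 3 = 6.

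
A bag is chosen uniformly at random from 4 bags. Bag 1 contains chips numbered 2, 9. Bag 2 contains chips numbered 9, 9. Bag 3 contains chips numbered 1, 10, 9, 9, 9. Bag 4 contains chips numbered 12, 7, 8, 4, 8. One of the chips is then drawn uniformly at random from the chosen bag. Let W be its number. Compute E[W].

E[W | bag 1] = (2+9)/2 = 11/2.
E[W | bag 2] = (9+9)/2 = 9.
E[W | bag 3] = (1+10+9+9+9)/5 = 38/5.
E[W | bag 4] = (12+7+8+4+8)/5 = 39/5.
By the law of total expectation,
E[W] = (1/4)·(11/2) + (1/4)·(9) + (1/4)·(38/5) + (1/4)·(39/5) = 299/40.

299/40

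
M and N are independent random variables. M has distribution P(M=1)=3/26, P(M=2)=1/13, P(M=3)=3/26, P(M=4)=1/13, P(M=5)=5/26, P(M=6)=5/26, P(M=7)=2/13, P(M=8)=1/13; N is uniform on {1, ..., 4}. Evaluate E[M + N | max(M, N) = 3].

67/14

P(max(M, N) = 3) = 7/52.
Summing (M+N)·P(x,y) over outcomes with max(M, N) = 3 gives 67/104.
E[M + N | max(M, N) = 3] = (67/104) / (7/52) = 67/14.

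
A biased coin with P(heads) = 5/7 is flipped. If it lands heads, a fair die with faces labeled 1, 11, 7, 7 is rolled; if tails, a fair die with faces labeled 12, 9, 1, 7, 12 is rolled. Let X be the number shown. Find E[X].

E[X | heads] = (1+11+7+7)/4 = 13/2.
E[X | tails] = (12+9+1+7+12)/5 = 41/5.
E[X] = (5/7)·(13/2) + (2/7)·(41/5) = 489/70.

489/70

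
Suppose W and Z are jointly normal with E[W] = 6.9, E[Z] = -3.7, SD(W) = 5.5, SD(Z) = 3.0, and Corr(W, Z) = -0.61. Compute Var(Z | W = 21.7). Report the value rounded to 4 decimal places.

For a bivariate normal, Var(Z | W=x) = σ_Z²(1 − ρ²).
Var(Z | W=21.7) = (3.0)²·(1 − (-0.61)²) = 9·0.6279 = 5.6511.

5.6511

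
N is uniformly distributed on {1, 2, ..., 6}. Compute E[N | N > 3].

Given N > 3, N is equally likely to be any of {4, 5, 6}.
E[N | N > 3] = (4 + 5 + 6) / 3 = 5.

5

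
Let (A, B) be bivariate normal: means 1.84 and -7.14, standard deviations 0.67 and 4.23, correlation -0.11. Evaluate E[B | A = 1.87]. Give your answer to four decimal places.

-7.1608

The regression of B on A has slope ρ·σ_B/σ_A and passes through (μ_A, μ_B).
E[B | A=1.87] = -7.14 + (-0.11)·(4.23/0.67)·(1.87 − (1.84)) = -7.14 + (-0.69448)·(0.03) = -7.1608.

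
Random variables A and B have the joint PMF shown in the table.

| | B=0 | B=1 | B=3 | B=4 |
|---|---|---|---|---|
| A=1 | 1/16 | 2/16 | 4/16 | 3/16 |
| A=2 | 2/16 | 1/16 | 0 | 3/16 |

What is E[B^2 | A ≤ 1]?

P(A ≤ 1) = 5/8.
Σ B^2·P over the event = 0·(1/16) + 1·(2/16) + 9·(4/16) + 16·(3/16) = 43/8.
E[B^2 | A ≤ 1] = (43/8) / (5/8) = 43/5.

43/5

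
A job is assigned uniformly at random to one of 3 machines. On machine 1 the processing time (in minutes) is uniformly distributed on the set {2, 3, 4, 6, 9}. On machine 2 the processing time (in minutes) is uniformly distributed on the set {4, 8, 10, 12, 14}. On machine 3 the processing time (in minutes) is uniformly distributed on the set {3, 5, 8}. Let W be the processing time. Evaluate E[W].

296/45

E[W | machine 1] = (2+3+4+6+9)/5 = 24/5.
E[W | machine 2] = (4+8+10+12+14)/5 = 48/5.
E[W | machine 3] = (3+5+8)/3 = 16/3.
E[W] = (1/3)·(24/5) + (1/3)·(48/5) + (1/3)·(16/3) = 296/45.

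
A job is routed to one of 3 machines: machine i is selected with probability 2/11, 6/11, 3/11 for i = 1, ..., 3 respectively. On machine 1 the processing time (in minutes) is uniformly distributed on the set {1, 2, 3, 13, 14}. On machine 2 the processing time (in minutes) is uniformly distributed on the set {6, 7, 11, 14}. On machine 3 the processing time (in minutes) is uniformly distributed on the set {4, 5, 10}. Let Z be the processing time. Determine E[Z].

446/55

E[Z | machine 1] = (1+2+3+13+14)/5 = 33/5.
E[Z | machine 2] = (6+7+11+14)/4 = 19/2.
E[Z | machine 3] = (4+5+10)/3 = 19/3.
E[Z] = (2/11)·(33/5) + (6/11)·(19/2) + (3/11)·(19/3) = 446/55.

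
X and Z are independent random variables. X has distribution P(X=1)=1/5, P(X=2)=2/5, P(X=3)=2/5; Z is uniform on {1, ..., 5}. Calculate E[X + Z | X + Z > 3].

17/3

P(X + Z > 3) = 21/25.
Summing (X+Z)·P(x,y) over outcomes with X + Z > 3 gives 119/25.
E[X + Z | X + Z > 3] = (119/25) / (21/25) = 17/3.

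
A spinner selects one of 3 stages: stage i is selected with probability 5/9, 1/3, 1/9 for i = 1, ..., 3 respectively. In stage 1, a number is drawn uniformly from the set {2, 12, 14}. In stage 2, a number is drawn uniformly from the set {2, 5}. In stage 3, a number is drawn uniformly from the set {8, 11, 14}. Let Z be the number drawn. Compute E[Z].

E[Z | stage 1] = (2+12+14)/3 = 28/3.
E[Z | stage 2] = (2+5)/2 = 7/2.
E[Z | stage 3] = (8+11+14)/3 = 11.
E[Z] = (5/9)·(28/3) + (1/3)·(7/2) + (1/9)·(11) = 409/54.

409/54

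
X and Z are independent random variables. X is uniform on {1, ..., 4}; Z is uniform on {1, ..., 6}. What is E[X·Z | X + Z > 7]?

35/2

Outcomes with X + Z > 7: (2,6), (3,5), (3,6), (4,4), (4,5), (4,6), each with probability 1/24.
E[X·Z | X + Z > 7] = (12 + 15 + 18 + 16 + 20 + 24) / 6 = 35/2.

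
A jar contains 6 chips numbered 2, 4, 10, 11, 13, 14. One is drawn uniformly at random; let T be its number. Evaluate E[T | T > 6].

P(T > 6) = 2/3.
Σ over the event: 10·1/6 + 11·1/6 + 13·1/6 + 14·1/6 = 8.
E[T | T > 6] = (8) / (2/3) = 12.

12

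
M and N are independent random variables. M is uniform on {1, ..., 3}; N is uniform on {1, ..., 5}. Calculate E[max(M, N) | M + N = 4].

Outcomes with M + N = 4: (1,3), (2,2), (3,1), each with probability 1/15.
E[max(M, N) | M + N = 4] = (3 + 2 + 3) / 3 = 8/3.

8/3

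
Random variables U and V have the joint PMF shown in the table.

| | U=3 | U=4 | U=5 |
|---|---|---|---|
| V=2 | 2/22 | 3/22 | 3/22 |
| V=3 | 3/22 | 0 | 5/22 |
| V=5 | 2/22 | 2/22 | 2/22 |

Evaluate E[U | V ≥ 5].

4

P(V ≥ 5) = 3/11.
Σ U·P over the event = 3·(2/22) + 4·(2/22) + 5·(2/22) = 12/11.
E[U | V ≥ 5] = (12/11) / (3/11) = 4.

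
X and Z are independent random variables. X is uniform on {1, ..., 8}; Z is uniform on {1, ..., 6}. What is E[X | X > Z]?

160/27

P(X > Z) = 9/16.
Summing X·P(x,y) over outcomes with X > Z gives 10/3.
E[X | X > Z] = (10/3) / (9/16) = 160/27.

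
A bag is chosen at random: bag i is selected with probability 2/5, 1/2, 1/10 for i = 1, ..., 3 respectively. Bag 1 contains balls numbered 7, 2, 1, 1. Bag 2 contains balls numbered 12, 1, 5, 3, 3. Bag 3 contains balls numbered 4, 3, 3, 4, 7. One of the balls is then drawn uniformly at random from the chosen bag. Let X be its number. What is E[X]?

E[X | bag 1] = (7+2+1+1)/4 = 11/4.
E[X | bag 2] = (12+1+5+3+3)/5 = 24/5.
E[X | bag 3] = (4+3+3+4+7)/5 = 21/5.
By the law of total expectation,
E[X] = (2/5)·(11/4) + (1/2)·(24/5) + (1/10)·(21/5) = 98/25.

98/25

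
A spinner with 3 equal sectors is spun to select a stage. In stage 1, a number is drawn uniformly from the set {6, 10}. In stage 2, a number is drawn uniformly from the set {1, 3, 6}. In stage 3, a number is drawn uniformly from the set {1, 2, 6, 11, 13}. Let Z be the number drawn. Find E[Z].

E[Z | stage 1] = (6+10)/2 = 8.
E[Z | stage 2] = (1+3+6)/3 = 10/3.
E[Z | stage 3] = (1+2+6+11+13)/5 = 33/5.
E[Z] = (1/3)·(8) + (1/3)·(10/3) + (1/3)·(33/5) = 269/45.

269/45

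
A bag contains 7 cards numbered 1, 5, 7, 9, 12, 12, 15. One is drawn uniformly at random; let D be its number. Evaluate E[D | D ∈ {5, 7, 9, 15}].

P(D ∈ {5, 7, 9, 15}) = 4/7.
Σ over the event: 5·1/7 + 7·1/7 + 9·1/7 + 15·1/7 = 36/7.
E[D | D ∈ {5, 7, 9, 15}] = (36/7) / (4/7) = 9.

9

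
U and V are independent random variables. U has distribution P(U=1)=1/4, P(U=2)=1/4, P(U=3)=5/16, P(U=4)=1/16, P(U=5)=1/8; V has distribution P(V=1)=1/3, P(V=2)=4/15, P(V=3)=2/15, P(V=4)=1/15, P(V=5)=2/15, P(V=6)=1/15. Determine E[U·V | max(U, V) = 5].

P(max(U, V) = 5) = 7/30.
Summing UV·P(x,y) over outcomes with max(U, V) = 5 gives 8/3.
E[U·V | max(U, V) = 5] = (8/3) / (7/30) = 80/7.

80/7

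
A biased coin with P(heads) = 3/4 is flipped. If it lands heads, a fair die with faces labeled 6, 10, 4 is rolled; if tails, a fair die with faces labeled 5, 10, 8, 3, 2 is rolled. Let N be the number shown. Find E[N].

E[N | heads] = (6+10+4)/3 = 20/3.
E[N | tails] = (5+10+8+3+2)/5 = 28/5.
By the law of total expectation,
E[N] = (3/4)·(20/3) + (1/4)·(28/5) = 32/5.

32/5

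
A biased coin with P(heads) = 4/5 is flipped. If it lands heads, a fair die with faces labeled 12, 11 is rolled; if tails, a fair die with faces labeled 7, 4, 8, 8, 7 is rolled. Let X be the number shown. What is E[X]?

264/25

E[X | heads] = (12+11)/2 = 23/2.
E[X | tails] = (7+4+8+8+7)/5 = 34/5.
By the law of total expectation,
E[X] = (4/5)·(23/2) + (1/5)·(34/5) = 264/25.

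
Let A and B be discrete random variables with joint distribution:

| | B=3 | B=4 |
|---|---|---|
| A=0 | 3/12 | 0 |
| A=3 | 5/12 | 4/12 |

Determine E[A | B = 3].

P(B = 3) = 2/3.
Summing A·P(A=x,B=y) over the conditioning event gives 5/4.
E[A | B = 3] = (5/4) / (2/3) = 15/8.

15/8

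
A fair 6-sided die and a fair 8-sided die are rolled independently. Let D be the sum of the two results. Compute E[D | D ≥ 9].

P(D ≥ 9) = 7/16.
Σ over the event: 9·1/8 + 10·5/48 + 11·1/12 + 12·1/16 + 13·1/24 + 14·1/48 = 14/3.
E[D | D ≥ 9] = (14/3) / (7/16) = 32/3.

32/3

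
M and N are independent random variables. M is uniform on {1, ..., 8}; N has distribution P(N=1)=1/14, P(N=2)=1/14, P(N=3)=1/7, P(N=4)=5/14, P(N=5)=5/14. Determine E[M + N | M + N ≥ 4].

928/109

P(M + N ≥ 4) = 109/112.
Summing (M+N)·P(x,y) over outcomes with M + N ≥ 4 gives 58/7.
E[M + N | M + N ≥ 4] = (58/7) / (109/112) = 928/109.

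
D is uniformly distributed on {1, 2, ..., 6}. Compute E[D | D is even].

4

Given D is even, D is equally likely to be any of {2, 4, 6}.
E[D | D is even] = (2 + 4 + 6) / 3 = 4.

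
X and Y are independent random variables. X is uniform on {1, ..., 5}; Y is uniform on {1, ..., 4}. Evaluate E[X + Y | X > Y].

Outcomes with X > Y: (2,1), (3,1), (3,2), (4,1), (4,2), (4,3), (5,1), (5,2), (5,3), (5,4), each with probability 1/20.
E[X + Y | X > Y] = (3 + 4 + 5 + 5 + 6 + 7 + 6 + 7 + 8 + 9) / 10 = 6.

6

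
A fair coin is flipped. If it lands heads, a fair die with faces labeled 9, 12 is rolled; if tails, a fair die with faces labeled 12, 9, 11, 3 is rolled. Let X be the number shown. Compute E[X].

E[X | heads] = (9+12)/2 = 21/2.
E[X | tails] = (12+9+11+3)/4 = 35/4.
E[X] = (1/2)·(21/2) + (1/2)·(35/4) = 77/8.

77/8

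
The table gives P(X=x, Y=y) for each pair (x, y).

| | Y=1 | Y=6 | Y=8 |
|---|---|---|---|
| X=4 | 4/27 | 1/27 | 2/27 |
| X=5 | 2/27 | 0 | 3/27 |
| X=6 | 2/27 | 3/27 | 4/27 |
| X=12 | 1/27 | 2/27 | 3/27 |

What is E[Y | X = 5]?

P(X = 5) = 5/27.
Σ Y·P over the event = 1·(2/27) + 8·(3/27) = 26/27.
E[Y | X = 5] = (26/27) / (5/27) = 26/5.

26/5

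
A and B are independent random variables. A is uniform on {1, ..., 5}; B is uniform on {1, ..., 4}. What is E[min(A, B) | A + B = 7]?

Outcomes with A + B = 7: (3,4), (4,3), (5,2), each with probability 1/20.
E[min(A, B) | A + B = 7] = (3 + 3 + 2) / 3 = 8/3.

8/3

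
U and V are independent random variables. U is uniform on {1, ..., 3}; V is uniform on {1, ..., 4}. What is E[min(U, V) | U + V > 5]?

Outcomes with U + V > 5: (2,4), (3,3), (3,4), each with probability 1/12.
E[min(U, V) | U + V > 5] = (2 + 3 + 3) / 3 = 8/3.

8/3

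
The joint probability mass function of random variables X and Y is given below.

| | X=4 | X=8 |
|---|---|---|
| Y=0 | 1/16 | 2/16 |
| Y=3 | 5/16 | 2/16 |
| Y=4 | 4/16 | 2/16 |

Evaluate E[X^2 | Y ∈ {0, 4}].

P(Y ∈ {0, 4}) = 9/16.
Σ X^2·P over the event = 16·(1/16) + 16·(4/16) + 64·(2/16) + 64·(2/16) = 21.
E[X^2 | Y ∈ {0, 4}] = (21) / (9/16) = 112/3.

112/3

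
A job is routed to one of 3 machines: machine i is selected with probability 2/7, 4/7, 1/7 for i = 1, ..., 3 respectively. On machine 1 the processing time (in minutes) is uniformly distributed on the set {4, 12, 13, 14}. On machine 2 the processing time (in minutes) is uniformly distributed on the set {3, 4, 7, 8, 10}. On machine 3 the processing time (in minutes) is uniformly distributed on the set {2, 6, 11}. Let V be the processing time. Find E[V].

E[V | machine 1] = (4+12+13+14)/4 = 43/4.
E[V | machine 2] = (3+4+7+8+10)/5 = 32/5.
E[V | machine 3] = (2+6+11)/3 = 19/3.
By the law of total expectation,
E[V] = (2/7)·(43/4) + (4/7)·(32/5) + (1/7)·(19/3) = 229/30.

229/30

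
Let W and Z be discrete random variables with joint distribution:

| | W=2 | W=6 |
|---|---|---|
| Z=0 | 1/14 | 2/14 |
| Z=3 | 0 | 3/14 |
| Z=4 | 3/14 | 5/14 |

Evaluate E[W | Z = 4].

9/2

P(Z = 4) = 4/7.
Σ W·P over the event = 2·(3/14) + 6·(5/14) = 18/7.
E[W | Z = 4] = (18/7) / (4/7) = 9/2.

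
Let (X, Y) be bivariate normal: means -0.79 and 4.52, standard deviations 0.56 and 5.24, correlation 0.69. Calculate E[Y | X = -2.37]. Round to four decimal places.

-5.6812

E[Y | X=x] = μ_Y + ρ(σ_Y/σ_X)(x − μ_X) for jointly normal variables.
E[Y | X=-2.37] = 4.52 + (0.69)·(5.24/0.56)·(-2.37 − (-0.79)) = 4.52 + (6.45643)·(-1.58) = -5.6812.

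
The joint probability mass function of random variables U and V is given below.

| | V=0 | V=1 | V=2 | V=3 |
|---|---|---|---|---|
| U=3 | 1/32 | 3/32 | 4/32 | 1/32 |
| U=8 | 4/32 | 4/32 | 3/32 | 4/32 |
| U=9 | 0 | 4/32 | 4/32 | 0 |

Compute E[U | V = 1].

7

P(V = 1) = 11/32.
Σ U·P over the event = 3·(3/32) + 8·(4/32) + 9·(4/32) = 77/32.
E[U | V = 1] = (77/32) / (11/32) = 7.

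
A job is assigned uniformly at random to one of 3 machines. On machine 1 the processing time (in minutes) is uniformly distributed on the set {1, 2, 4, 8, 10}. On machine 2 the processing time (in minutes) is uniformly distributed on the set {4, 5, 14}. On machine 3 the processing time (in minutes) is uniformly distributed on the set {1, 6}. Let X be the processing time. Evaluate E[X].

97/18

E[X | machine 1] = (1+2+4+8+10)/5 = 5.
E[X | machine 2] = (4+5+14)/3 = 23/3.
E[X | machine 3] = (1+6)/2 = 7/2.
E[X] = (1/3)·(5) + (1/3)·(23/3) + (1/3)·(7/2) = 97/18.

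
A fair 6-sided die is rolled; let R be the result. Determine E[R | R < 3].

Given R < 3, R is equally likely to be any of {1, 2}.
E[R | R < 3] = (1 + 2) / 2 = 3/2.

3/2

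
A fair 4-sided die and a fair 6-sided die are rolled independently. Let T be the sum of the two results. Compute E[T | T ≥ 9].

28/3

P(T ≥ 9) = 1/8.
Σ over the event: 9·1/12 + 10·1/24 = 7/6.
E[T | T ≥ 9] = (7/6) / (1/8) = 28/3.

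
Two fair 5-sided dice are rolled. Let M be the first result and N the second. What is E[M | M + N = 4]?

2

Outcomes with M + N = 4: (1,3), (2,2), (3,1), each with probability 1/25.
E[M | M + N = 4] = (1 + 2 + 3) / 3 = 2.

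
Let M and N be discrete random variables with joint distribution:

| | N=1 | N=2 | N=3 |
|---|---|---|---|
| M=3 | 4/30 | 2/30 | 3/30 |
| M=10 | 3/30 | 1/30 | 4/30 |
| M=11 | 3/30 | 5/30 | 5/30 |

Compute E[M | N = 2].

71/8

P(N = 2) = 4/15.
Σ M·P over the event = 3·(2/30) + 10·(1/30) + 11·(5/30) = 71/30.
E[M | N = 2] = (71/30) / (4/15) = 71/8.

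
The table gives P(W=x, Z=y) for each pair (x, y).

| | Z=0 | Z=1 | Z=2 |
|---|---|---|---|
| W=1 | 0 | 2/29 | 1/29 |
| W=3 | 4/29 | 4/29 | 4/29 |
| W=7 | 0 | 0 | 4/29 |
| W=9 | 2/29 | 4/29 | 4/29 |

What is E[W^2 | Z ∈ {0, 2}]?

P(Z ∈ {0, 2}) = 19/29.
Σ W^2·P over the event = 1·(1/29) + 9·(4/29) + 9·(4/29) + 49·(4/29) + 81·(2/29) + 81·(4/29) = 755/29.
E[W^2 | Z ∈ {0, 2}] = (755/29) / (19/29) = 755/19.

755/19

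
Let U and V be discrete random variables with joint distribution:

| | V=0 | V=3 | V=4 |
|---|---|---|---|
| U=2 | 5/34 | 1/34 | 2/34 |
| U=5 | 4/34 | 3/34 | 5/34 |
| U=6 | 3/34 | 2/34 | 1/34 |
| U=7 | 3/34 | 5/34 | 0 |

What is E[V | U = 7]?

P(U = 7) = 4/17.
Σ V·P over the event = 0·(3/34) + 3·(5/34) = 15/34.
E[V | U = 7] = (15/34) / (4/17) = 15/8.

15/8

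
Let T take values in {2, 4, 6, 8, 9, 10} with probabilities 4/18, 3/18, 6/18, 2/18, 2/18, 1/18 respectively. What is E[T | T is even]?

P(T is even) = 8/9.
Σ over the event: 2·2/9 + 4·1/6 + 6·1/3 + 8·1/9 + 10·1/18 = 41/9.
E[T | T is even] = (41/9) / (8/9) = 41/8.

41/8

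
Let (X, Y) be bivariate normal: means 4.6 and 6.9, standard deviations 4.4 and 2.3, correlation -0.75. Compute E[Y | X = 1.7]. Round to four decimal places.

For a bivariate normal, E[Y | X=x] = μ_Y + ρ·(σ_Y/σ_X)·(x − μ_X).
E[Y | X=1.7] = 6.9 + (-0.75)·(2.3/4.4)·(1.7 − (4.6)) = 6.9 + (-0.39205)·(-2.9) = 8.0369.

8.0369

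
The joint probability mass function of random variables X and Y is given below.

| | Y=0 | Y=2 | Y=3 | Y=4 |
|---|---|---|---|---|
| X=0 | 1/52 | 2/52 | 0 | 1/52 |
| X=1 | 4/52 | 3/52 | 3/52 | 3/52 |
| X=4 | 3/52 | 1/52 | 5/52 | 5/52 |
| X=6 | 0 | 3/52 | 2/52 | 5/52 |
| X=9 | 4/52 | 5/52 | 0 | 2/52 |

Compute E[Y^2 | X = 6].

P(X = 6) = 5/26.
Σ Y^2·P over the event = 4·(3/52) + 9·(2/52) + 16·(5/52) = 55/26.
E[Y^2 | X = 6] = (55/26) / (5/26) = 11.

11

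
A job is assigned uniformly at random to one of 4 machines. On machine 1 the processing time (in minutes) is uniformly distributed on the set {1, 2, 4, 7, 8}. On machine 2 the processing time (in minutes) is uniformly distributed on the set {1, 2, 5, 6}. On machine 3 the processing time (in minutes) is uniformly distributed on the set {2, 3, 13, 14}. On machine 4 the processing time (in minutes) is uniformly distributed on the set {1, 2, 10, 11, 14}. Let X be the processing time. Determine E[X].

E[X | machine 1] = (1+2+4+7+8)/5 = 22/5.
E[X | machine 2] = (1+2+5+6)/4 = 7/2.
E[X | machine 3] = (2+3+13+14)/4 = 8.
E[X | machine 4] = (1+2+10+11+14)/5 = 38/5.
E[X] = (1/4)·(22/5) + (1/4)·(7/2) + (1/4)·(8) + (1/4)·(38/5) = 47/8.

47/8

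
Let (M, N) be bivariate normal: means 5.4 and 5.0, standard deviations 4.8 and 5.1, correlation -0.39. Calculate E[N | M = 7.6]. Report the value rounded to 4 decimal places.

For a bivariate normal, E[N | M=x] = μ_N + ρ·(σ_N/σ_M)·(x − μ_M).
E[N | M=7.6] = 5.0 + (-0.39)·(5.1/4.8)·(7.6 − (5.4)) = 5.0 + (-0.41437)·(2.2) = 4.0884.

4.0884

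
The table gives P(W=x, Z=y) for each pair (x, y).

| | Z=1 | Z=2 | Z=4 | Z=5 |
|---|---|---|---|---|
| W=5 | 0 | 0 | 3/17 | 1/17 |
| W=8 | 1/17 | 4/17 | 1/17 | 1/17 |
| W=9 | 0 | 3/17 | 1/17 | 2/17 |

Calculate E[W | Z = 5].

31/4

P(Z = 5) = 4/17.
Summing W·P(W=x,Z=y) over the conditioning event gives 31/17.
E[W | Z = 5] = (31/17) / (4/17) = 31/4.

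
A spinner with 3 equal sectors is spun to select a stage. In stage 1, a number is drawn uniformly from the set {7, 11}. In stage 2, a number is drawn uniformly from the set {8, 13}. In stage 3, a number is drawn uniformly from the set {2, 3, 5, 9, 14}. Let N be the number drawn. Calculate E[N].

E[N | stage 1] = (7+11)/2 = 9.
E[N | stage 2] = (8+13)/2 = 21/2.
E[N | stage 3] = (2+3+5+9+14)/5 = 33/5.
By the law of total expectation,
E[N] = (1/3)·(9) + (1/3)·(21/2) + (1/3)·(33/5) = 87/10.

87/10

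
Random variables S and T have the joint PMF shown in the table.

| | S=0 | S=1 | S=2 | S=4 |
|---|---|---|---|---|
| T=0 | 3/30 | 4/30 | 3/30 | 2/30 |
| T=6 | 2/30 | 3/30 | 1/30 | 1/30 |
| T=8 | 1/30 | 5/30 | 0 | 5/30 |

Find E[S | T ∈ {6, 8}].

P(T ∈ {6, 8}) = 3/5.
Σ S·P over the event = 0·(2/30) + 0·(1/30) + 1·(3/30) + 1·(5/30) + 2·(1/30) + 4·(1/30) + 4·(5/30) = 17/15.
E[S | T ∈ {6, 8}] = (17/15) / (3/5) = 17/9.

17/9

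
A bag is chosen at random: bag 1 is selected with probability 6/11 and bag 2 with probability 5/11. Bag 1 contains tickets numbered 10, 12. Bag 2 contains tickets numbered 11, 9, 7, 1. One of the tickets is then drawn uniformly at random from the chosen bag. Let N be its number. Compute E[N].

101/11

E[N | bag 1] = (10+12)/2 = 11.
E[N | bag 2] = (11+9+7+1)/4 = 7.
E[N] = (6/11)·(11) + (5/11)·(7) = 101/11.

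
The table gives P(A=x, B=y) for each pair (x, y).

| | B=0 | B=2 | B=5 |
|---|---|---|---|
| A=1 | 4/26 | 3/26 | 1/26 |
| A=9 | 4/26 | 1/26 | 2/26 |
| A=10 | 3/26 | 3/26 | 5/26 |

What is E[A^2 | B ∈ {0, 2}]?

506/9

P(B ∈ {0, 2}) = 9/13.
Σ A^2·P over the event = 1·(4/26) + 1·(3/26) + 81·(4/26) + 81·(1/26) + 100·(3/26) + 100·(3/26) = 506/13.
E[A^2 | B ∈ {0, 2}] = (506/13) / (9/13) = 506/9.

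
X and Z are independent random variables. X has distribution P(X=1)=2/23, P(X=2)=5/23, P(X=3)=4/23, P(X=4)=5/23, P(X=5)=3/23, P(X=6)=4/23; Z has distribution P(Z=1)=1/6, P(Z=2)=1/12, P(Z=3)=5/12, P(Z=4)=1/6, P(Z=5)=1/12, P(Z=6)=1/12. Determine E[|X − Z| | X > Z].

75/34

P(X > Z) = 34/69.
Summing |X−Z|·P(x,y) over outcomes with X > Z gives 25/23.
E[|X − Z| | X > Z] = (25/23) / (34/69) = 75/34.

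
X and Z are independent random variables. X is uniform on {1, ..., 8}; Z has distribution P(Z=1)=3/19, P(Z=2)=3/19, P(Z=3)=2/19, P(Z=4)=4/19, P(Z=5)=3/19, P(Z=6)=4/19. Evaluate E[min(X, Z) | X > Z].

122/41

P(X > Z) = 41/76.
Summing min(X,Z)·P(x,y) over outcomes with X > Z gives 61/38.
E[min(X, Z) | X > Z] = (61/38) / (41/76) = 122/41.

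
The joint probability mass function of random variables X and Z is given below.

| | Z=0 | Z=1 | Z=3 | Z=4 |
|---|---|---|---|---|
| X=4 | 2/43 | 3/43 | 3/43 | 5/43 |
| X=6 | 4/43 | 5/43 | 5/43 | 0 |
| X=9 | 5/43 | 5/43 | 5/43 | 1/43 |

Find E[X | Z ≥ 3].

P(Z ≥ 3) = 19/43.
Σ X·P over the event = 4·(3/43) + 4·(5/43) + 6·(5/43) + 9·(5/43) + 9·(1/43) = 116/43.
E[X | Z ≥ 3] = (116/43) / (19/43) = 116/19.

116/19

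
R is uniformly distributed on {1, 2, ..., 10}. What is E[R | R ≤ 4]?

5/2

Given R ≤ 4, R is equally likely to be any of {1, 2, 3, 4}.
E[R | R ≤ 4] = (1 + 2 + 3 + 4) / 4 = 5/2.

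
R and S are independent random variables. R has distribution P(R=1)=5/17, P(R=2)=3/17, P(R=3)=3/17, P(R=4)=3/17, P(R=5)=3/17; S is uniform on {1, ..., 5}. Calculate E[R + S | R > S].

6

P(R > S) = 6/17.
Summing (R+S)·P(x,y) over outcomes with R > S gives 36/17.
E[R + S | R > S] = (36/17) / (6/17) = 6.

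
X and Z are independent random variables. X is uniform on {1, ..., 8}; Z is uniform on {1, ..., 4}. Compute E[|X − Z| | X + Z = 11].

Outcomes with X + Z = 11: (7,4), (8,3), each with probability 1/32.
E[|X − Z| | X + Z = 11] = (3 + 5) / 2 = 4.

4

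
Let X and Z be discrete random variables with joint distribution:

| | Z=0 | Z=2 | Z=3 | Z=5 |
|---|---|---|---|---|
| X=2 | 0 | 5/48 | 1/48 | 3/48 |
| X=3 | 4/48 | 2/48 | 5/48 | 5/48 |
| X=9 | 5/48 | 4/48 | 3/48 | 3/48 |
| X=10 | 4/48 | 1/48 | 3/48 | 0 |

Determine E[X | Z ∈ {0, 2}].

159/25

P(Z ∈ {0, 2}) = 25/48.
Σ X·P over the event = 2·(5/48) + 3·(4/48) + 3·(2/48) + 9·(5/48) + 9·(4/48) + 10·(4/48) + 10·(1/48) = 53/16.
E[X | Z ∈ {0, 2}] = (53/16) / (25/48) = 159/25.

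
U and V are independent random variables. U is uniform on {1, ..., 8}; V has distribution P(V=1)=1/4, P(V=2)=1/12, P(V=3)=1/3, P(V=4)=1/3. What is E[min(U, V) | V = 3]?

21/8

P(V = 3) = 1/3.
Summing min(U,V)·P(x,y) over outcomes with V = 3 gives 7/8.
E[min(U, V) | V = 3] = (7/8) / (1/3) = 21/8.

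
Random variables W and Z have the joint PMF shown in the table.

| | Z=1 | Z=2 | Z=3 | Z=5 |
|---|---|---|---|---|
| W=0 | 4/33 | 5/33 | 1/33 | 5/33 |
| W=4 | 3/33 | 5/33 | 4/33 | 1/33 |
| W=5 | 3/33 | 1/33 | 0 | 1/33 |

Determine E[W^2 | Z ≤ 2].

P(Z ≤ 2) = 7/11.
Σ W^2·P over the event = 0·(4/33) + 0·(5/33) + 16·(3/33) + 16·(5/33) + 25·(3/33) + 25·(1/33) = 76/11.
E[W^2 | Z ≤ 2] = (76/11) / (7/11) = 76/7.

76/7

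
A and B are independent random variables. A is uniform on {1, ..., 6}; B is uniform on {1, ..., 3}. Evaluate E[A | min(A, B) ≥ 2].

4

Outcomes with min(A, B) ≥ 2: (2,2), (2,3), (3,2), (3,3), (4,2), (4,3), (5,2), (5,3), (6,2), (6,3), each with probability 1/18.
E[A | min(A, B) ≥ 2] = (2 + 2 + 3 + 3 + 4 + 4 + 5 + 5 + 6 + 6) / 10 = 4.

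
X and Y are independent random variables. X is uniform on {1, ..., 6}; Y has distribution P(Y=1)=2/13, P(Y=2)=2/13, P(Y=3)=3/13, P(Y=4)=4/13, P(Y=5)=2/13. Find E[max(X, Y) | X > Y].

P(X > Y) = 37/78.
Summing max(X,Y)·P(x,y) over outcomes with X > Y gives 59/26.
E[max(X, Y) | X > Y] = (59/26) / (37/78) = 177/37.

177/37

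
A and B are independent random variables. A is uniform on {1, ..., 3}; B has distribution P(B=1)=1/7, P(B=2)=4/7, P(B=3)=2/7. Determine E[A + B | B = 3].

5

P(B = 3) = 2/7.
Summing (A+B)·P(x,y) over outcomes with B = 3 gives 10/7.
E[A + B | B = 3] = (10/7) / (2/7) = 5.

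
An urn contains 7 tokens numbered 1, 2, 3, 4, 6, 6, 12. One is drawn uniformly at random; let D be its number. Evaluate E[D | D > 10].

12

P(D > 10) = 1/7.
Σ over the event: 12·1/7 = 12/7.
E[D | D > 10] = (12/7) / (1/7) = 12.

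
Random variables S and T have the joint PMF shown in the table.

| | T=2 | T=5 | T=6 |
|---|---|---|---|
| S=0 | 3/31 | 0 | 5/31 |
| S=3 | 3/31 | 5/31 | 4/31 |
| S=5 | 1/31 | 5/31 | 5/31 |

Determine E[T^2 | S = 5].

309/11

P(S = 5) = 11/31.
Σ T^2·P over the event = 4·(1/31) + 25·(5/31) + 36·(5/31) = 309/31.
E[T^2 | S = 5] = (309/31) / (11/31) = 309/11.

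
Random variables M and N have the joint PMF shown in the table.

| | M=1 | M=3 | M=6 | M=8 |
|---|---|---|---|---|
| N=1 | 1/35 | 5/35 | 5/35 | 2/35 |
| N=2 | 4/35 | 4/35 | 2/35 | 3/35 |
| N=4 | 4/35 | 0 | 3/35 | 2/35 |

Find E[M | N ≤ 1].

62/13

P(N ≤ 1) = 13/35.
Summing M·P(M=x,N=y) over the conditioning event gives 62/35.
E[M | N ≤ 1] = (62/35) / (13/35) = 62/13.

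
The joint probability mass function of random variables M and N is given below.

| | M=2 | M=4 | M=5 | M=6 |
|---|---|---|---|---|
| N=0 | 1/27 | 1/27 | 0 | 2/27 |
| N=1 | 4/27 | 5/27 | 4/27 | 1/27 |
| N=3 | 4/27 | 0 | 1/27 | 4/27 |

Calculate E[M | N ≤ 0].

P(N ≤ 0) = 4/27.
Σ M·P over the event = 2·(1/27) + 4·(1/27) + 6·(2/27) = 2/3.
E[M | N ≤ 0] = (2/3) / (4/27) = 9/2.

9/2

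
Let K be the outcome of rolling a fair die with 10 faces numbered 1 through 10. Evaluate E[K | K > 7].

9

Given K > 7, K is equally likely to be any of {8, 9, 10}.
E[K | K > 7] = (8 + 9 + 10) / 3 = 9.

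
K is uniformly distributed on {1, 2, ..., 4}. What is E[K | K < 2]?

1

Given K < 2, K is equally likely to be any of {1}.
E[K | K < 2] = (1) / 1 = 1.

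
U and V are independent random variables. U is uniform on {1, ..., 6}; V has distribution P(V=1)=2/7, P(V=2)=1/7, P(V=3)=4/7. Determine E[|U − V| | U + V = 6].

P(U + V = 6) = 1/6.
Summing |U−V|·P(x,y) over outcomes with U + V = 6 gives 5/21.
E[|U − V| | U + V = 6] = (5/21) / (1/6) = 10/7.

10/7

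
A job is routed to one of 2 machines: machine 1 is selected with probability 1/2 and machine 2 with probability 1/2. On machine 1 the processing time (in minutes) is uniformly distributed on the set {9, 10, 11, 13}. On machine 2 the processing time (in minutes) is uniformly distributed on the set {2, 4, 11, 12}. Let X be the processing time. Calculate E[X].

E[X | machine 1] = (9+10+11+13)/4 = 43/4.
E[X | machine 2] = (2+4+11+12)/4 = 29/4.
By the law of total expectation,
E[X] = (1/2)·(43/4) + (1/2)·(29/4) = 9.

9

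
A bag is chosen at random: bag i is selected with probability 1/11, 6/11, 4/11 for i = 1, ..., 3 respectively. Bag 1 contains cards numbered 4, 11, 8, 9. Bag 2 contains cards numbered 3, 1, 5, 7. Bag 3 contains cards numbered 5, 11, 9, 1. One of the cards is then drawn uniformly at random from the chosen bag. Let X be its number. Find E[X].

58/11

E[X | bag 1] = (4+11+8+9)/4 = 8.
E[X | bag 2] = (3+1+5+7)/4 = 4.
E[X | bag 3] = (5+11+9+1)/4 = 13/2.
By the law of total expectation,
E[X] = (1/11)·(8) + (6/11)·(4) + (4/11)·(13/2) = 58/11.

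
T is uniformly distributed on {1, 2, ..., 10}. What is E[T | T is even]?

Given T is even, T is equally likely to be any of {2, 4, 6, 8, 10}.
E[T | T is even] = (2 + 4 + 6 + 8 + 10) / 5 = 6.

6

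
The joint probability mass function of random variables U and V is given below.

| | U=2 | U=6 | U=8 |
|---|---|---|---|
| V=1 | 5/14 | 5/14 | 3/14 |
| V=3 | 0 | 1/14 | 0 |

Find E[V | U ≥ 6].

11/9

P(U ≥ 6) = 9/14.
Σ V·P over the event = 1·(5/14) + 3·(1/14) + 1·(3/14) = 11/14.
E[V | U ≥ 6] = (11/14) / (9/14) = 11/9.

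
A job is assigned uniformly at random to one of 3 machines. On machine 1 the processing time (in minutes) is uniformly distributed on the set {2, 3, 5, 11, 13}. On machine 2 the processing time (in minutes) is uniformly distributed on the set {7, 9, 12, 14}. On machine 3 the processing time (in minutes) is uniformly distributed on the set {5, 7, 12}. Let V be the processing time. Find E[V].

253/30

E[V | machine 1] = (2+3+5+11+13)/5 = 34/5.
E[V | machine 2] = (7+9+12+14)/4 = 21/2.
E[V | machine 3] = (5+7+12)/3 = 8.
By the law of total expectation,
E[V] = (1/3)·(34/5) + (1/3)·(21/2) + (1/3)·(8) = 253/30.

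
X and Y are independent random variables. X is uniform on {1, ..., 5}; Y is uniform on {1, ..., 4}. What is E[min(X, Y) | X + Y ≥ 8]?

Outcomes with X + Y ≥ 8: (4,4), (5,3), (5,4), each with probability 1/20.
E[min(X, Y) | X + Y ≥ 8] = (4 + 3 + 4) / 3 = 11/3.

11/3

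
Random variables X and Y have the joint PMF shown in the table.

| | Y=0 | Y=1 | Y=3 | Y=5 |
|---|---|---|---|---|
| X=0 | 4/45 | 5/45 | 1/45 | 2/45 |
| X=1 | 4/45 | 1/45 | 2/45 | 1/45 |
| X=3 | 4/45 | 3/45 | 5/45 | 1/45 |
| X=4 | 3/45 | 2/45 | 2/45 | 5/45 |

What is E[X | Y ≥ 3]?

49/19

P(Y ≥ 3) = 19/45.
Σ X·P over the event = 0·(1/45) + 0·(2/45) + 1·(2/45) + 1·(1/45) + 3·(5/45) + 3·(1/45) + 4·(2/45) + 4·(5/45) = 49/45.
E[X | Y ≥ 3] = (49/45) / (19/45) = 49/19.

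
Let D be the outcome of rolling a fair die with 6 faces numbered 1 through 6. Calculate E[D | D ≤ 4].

Given D ≤ 4, D is equally likely to be any of {1, 2, 3, 4}.
E[D | D ≤ 4] = (1 + 2 + 3 + 4) / 4 = 5/2.

5/2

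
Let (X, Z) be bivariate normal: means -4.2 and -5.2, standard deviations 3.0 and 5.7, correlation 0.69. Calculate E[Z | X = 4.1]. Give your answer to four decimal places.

5.6813

The regression of Z on X has slope ρ·σ_Z/σ_X and passes through (μ_X, μ_Z).
E[Z | X=4.1] = -5.2 + (0.69)·(5.7/3.0)·(4.1 − (-4.2)) = -5.2 + (1.311)·(8.3) = 5.6813.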